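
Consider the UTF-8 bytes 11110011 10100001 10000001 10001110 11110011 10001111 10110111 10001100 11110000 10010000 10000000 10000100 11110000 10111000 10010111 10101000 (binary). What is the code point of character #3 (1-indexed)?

U+10004

Offset 0: leading byte 0xF3 = 11110011 → 4-byte char #1 = F3 A1 81 8E.
Offset 4: leading byte 0xF3 = 11110011 → 4-byte char #2 = F3 8F B7 8C.
Offset 8: leading byte 0xF0 = 11110000 → 4-byte char #3 = F0 90 80 84.
Leading byte 0xF0 = 11110000 matches 11110xxx → 4-byte sequence.
Byte 1: 0xF0 = 11110000, payload 000 (3 bits).
Byte 2: 0x90 = 10010000 (10xxxxxx ✓), payload 010000.
Byte 3: 0x80 = 10000000 (10xxxxxx ✓), payload 000000.
Byte 4: 0x84 = 10000100 (10xxxxxx ✓), payload 000100.
Concatenate: 000010000000000000100 = 0x10004 (21 bits → U+10004).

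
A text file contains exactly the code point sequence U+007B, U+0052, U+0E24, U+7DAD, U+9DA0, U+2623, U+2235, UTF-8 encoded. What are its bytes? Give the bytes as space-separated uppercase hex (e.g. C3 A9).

7B 52 E0 B8 A4 E7 B6 AD E9 B6 A0 E2 98 A3 E2 88 B5

U+007B: 1-byte form → 7B.
U+0052: 1-byte form → 52.
U+0E24: 3-byte form → E0 B8 A4.
U+7DAD: 3-byte form → E7 B6 AD.
U+9DA0: 3-byte form → E9 B6 A0.
U+2623: 3-byte form → E2 98 A3.
U+2235: 3-byte form → E2 88 B5.
Concatenated (17 bytes): 7B 52 E0 B8 A4 E7 B6 AD E9 B6 A0 E2 98 A3 E2 88 B5.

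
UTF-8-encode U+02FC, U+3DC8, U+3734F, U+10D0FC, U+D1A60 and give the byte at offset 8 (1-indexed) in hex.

1-indexed offset 8 is 0-indexed offset 7.
U+02FC → 2-byte form CB BC at offsets 0–1.
U+3DC8 → 3-byte form E3 B7 88 at offsets 2–4.
U+3734F → 4-byte form F0 B7 8D 8F at offsets 5–8.
Offset 7 falls in char 3's range; it's byte 3 of F0 B7 8D 8F = 0x8D.

0x8D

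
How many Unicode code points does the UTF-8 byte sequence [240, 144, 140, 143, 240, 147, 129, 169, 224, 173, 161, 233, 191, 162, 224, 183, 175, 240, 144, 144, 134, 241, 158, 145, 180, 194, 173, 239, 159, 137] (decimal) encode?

9

Byte at offset 0: 0xF0 = 11110000 → 4-byte char (#1). Advance 4.
Byte at offset 4: 0xF0 = 11110000 → 4-byte char (#2). Advance 4.
Byte at offset 8: 0xE0 = 11100000 → 3-byte char (#3). Advance 3.
Byte at offset 11: 0xE9 = 11101001 → 3-byte char (#4). Advance 3.
Byte at offset 14: 0xE0 = 11100000 → 3-byte char (#5). Advance 3.
Byte at offset 17: 0xF0 = 11110000 → 4-byte char (#6). Advance 4.
Byte at offset 21: 0xF1 = 11110001 → 4-byte char (#7). Advance 4.
Byte at offset 25: 0xC2 = 11000010 → 2-byte char (#8). Advance 2.
Byte at offset 27: 0xEF = 11101111 → 3-byte char (#9). Advance 3.
Reached end at offset 30 after 9 code points.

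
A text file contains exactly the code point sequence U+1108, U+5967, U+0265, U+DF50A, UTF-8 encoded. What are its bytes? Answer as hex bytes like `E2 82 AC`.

U+1108: 3-byte form → E1 84 88.
U+5967: 3-byte form → E5 A5 A7.
U+0265: 2-byte form → C9 A5.
U+DF50A: 4-byte form → F3 9F 94 8A.
Concatenated (12 bytes): E1 84 88 E5 A5 A7 C9 A5 F3 9F 94 8A.

E1 84 88 E5 A5 A7 C9 A5 F3 9F 94 8A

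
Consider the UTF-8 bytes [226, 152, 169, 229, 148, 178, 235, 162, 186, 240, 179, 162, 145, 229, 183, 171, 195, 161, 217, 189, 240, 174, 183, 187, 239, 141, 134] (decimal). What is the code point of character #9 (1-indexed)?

Offset 0: leading byte 0xE2 = 11100010 → 3-byte char #1 = E2 98 A9.
Offset 3: leading byte 0xE5 = 11100101 → 3-byte char #2 = E5 94 B2.
Offset 6: leading byte 0xEB = 11101011 → 3-byte char #3 = EB A2 BA.
Offset 9: leading byte 0xF0 = 11110000 → 4-byte char #4 = F0 B3 A2 91.
Offset 13: leading byte 0xE5 = 11100101 → 3-byte char #5 = E5 B7 AB.
Offset 16: leading byte 0xC3 = 11000011 → 2-byte char #6 = C3 A1.
Offset 18: leading byte 0xD9 = 11011001 → 2-byte char #7 = D9 BD.
Offset 20: leading byte 0xF0 = 11110000 → 4-byte char #8 = F0 AE B7 BB.
Offset 24: leading byte 0xEF = 11101111 → 3-byte char #9 = EF 8D 86.
Leading byte 0xEF = 11101111 matches 1110xxxx → 3-byte sequence.
Byte 1: 0xEF = 11101111, payload 1111 (4 bits).
Byte 2: 0x8D = 10001101 (10xxxxxx ✓), payload 001101.
Byte 3: 0x86 = 10000110 (10xxxxxx ✓), payload 000110.
Concatenate: 1111001101000110 = 0xF346 (16 bits → U+F346).

U+F346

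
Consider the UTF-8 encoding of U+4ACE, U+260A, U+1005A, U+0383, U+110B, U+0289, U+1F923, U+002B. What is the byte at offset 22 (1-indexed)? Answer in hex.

0x2B

1-indexed offset 22 is 0-indexed offset 21.
U+4ACE → 3-byte form E4 AB 8E at offsets 0–2.
U+260A → 3-byte form E2 98 8A at offsets 3–5.
U+1005A → 4-byte form F0 90 81 9A at offsets 6–9.
U+0383 → 2-byte form CE 83 at offsets 10–11.
U+110B → 3-byte form E1 84 8B at offsets 12–14.
U+0289 → 2-byte form CA 89 at offsets 15–16.
U+1F923 → 4-byte form F0 9F A4 A3 at offsets 17–20.
U+002B → 1-byte form 2B at offsets 21–21.
Offset 21 falls in char 8's range; it's byte 1 of 2B = 0x2B.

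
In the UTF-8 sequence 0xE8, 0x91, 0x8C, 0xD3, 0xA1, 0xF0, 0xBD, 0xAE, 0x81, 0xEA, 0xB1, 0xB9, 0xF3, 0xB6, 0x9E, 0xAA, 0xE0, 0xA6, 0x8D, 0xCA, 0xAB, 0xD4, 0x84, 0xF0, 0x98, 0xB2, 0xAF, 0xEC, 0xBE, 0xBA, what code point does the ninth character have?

U+18CAF

Offset 0: leading byte 0xE8 = 11101000 → 3-byte char #1 = E8 91 8C.
Offset 3: leading byte 0xD3 = 11010011 → 2-byte char #2 = D3 A1.
Offset 5: leading byte 0xF0 = 11110000 → 4-byte char #3 = F0 BD AE 81.
Offset 9: leading byte 0xEA = 11101010 → 3-byte char #4 = EA B1 B9.
Offset 12: leading byte 0xF3 = 11110011 → 4-byte char #5 = F3 B6 9E AA.
Offset 16: leading byte 0xE0 = 11100000 → 3-byte char #6 = E0 A6 8D.
Offset 19: leading byte 0xCA = 11001010 → 2-byte char #7 = CA AB.
Offset 21: leading byte 0xD4 = 11010100 → 2-byte char #8 = D4 84.
Offset 23: leading byte 0xF0 = 11110000 → 4-byte char #9 = F0 98 B2 AF.
Leading byte 0xF0 = 11110000 matches 11110xxx → 4-byte sequence.
Byte 1: 0xF0 = 11110000, payload 000 (3 bits).
Byte 2: 0x98 = 10011000 (10xxxxxx ✓), payload 011000.
Byte 3: 0xB2 = 10110010 (10xxxxxx ✓), payload 110010.
Byte 4: 0xAF = 10101111 (10xxxxxx ✓), payload 101111.
Concatenate: 000011000110010101111 = 0x18CAF (21 bits → U+18CAF).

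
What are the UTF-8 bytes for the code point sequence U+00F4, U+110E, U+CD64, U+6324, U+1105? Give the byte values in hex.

C3 B4 E1 84 8E EC B5 A4 E6 8C A4 E1 84 85

U+00F4: 2-byte form → C3 B4.
U+110E: 3-byte form → E1 84 8E.
U+CD64: 3-byte form → EC B5 A4.
U+6324: 3-byte form → E6 8C A4.
U+1105: 3-byte form → E1 84 85.
Concatenated (14 bytes): C3 B4 E1 84 8E EC B5 A4 E6 8C A4 E1 84 85.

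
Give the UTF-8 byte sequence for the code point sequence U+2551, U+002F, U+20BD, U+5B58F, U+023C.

E2 95 91 2F E2 82 BD F1 9B 96 8F C8 BC

U+2551: 3-byte form → E2 95 91.
U+002F: 1-byte form → 2F.
U+20BD: 3-byte form → E2 82 BD.
U+5B58F: 4-byte form → F1 9B 96 8F.
U+023C: 2-byte form → C8 BC.
Concatenated (13 bytes): E2 95 91 2F E2 82 BD F1 9B 96 8F C8 BC.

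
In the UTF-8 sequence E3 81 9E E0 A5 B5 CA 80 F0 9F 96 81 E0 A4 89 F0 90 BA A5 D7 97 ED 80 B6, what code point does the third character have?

U+0280

Offset 0: leading byte 0xE3 = 11100011 → 3-byte char #1 = E3 81 9E.
Offset 3: leading byte 0xE0 = 11100000 → 3-byte char #2 = E0 A5 B5.
Offset 6: leading byte 0xCA = 11001010 → 2-byte char #3 = CA 80.
Leading byte 0xCA = 11001010 matches 110xxxxx → 2-byte sequence.
Byte 1: 0xCA = 11001010, payload 01010 (5 bits).
Byte 2: 0x80 = 10000000 (10xxxxxx ✓), payload 000000.
Concatenate: 01010000000 = 0x280 (11 bits → U+0280).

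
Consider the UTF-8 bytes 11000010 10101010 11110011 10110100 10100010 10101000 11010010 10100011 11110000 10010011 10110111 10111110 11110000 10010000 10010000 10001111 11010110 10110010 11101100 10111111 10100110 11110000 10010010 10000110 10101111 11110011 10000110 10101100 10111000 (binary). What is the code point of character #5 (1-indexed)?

Offset 0: leading byte 0xC2 = 11000010 → 2-byte char #1 = C2 AA.
Offset 2: leading byte 0xF3 = 11110011 → 4-byte char #2 = F3 B4 A2 A8.
Offset 6: leading byte 0xD2 = 11010010 → 2-byte char #3 = D2 A3.
Offset 8: leading byte 0xF0 = 11110000 → 4-byte char #4 = F0 93 B7 BE.
Offset 12: leading byte 0xF0 = 11110000 → 4-byte char #5 = F0 90 90 8F.
Leading byte 0xF0 = 11110000 matches 11110xxx → 4-byte sequence.
Byte 1: 0xF0 = 11110000, payload 000 (3 bits).
Byte 2: 0x90 = 10010000 (10xxxxxx ✓), payload 010000.
Byte 3: 0x90 = 10010000 (10xxxxxx ✓), payload 010000.
Byte 4: 0x8F = 10001111 (10xxxxxx ✓), payload 001111.
Concatenate: 000010000010000001111 = 0x1040F (21 bits → U+1040F).

U+1040F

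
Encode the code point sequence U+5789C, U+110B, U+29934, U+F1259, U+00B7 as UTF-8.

F1 97 A2 9C E1 84 8B F0 A9 A4 B4 F3 B1 89 99 C2 B7

U+5789C: 4-byte form → F1 97 A2 9C.
U+110B: 3-byte form → E1 84 8B.
U+29934: 4-byte form → F0 A9 A4 B4.
U+F1259: 4-byte form → F3 B1 89 99.
U+00B7: 2-byte form → C2 B7.
Concatenated (17 bytes): F1 97 A2 9C E1 84 8B F0 A9 A4 B4 F3 B1 89 99 C2 B7.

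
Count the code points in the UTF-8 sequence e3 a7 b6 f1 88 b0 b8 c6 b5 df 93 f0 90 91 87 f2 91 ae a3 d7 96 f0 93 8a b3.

Byte at offset 0: 0xE3 = 11100011 → 3-byte char (#1). Advance 3.
Byte at offset 3: 0xF1 = 11110001 → 4-byte char (#2). Advance 4.
Byte at offset 7: 0xC6 = 11000110 → 2-byte char (#3). Advance 2.
Byte at offset 9: 0xDF = 11011111 → 2-byte char (#4). Advance 2.
Byte at offset 11: 0xF0 = 11110000 → 4-byte char (#5). Advance 4.
Byte at offset 15: 0xF2 = 11110010 → 4-byte char (#6). Advance 4.
Byte at offset 19: 0xD7 = 11010111 → 2-byte char (#7). Advance 2.
Byte at offset 21: 0xF0 = 11110000 → 4-byte char (#8). Advance 4.
Reached end at offset 25 after 8 code points.

8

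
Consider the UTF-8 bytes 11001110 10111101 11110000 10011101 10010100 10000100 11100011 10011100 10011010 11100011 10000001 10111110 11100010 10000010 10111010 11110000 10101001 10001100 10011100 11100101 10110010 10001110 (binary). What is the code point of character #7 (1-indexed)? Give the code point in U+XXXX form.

Offset 0: leading byte 0xCE = 11001110 → 2-byte char #1 = CE BD.
Offset 2: leading byte 0xF0 = 11110000 → 4-byte char #2 = F0 9D 94 84.
Offset 6: leading byte 0xE3 = 11100011 → 3-byte char #3 = E3 9C 9A.
Offset 9: leading byte 0xE3 = 11100011 → 3-byte char #4 = E3 81 BE.
Offset 12: leading byte 0xE2 = 11100010 → 3-byte char #5 = E2 82 BA.
Offset 15: leading byte 0xF0 = 11110000 → 4-byte char #6 = F0 A9 8C 9C.
Offset 19: leading byte 0xE5 = 11100101 → 3-byte char #7 = E5 B2 8E.
Leading byte 0xE5 = 11100101 matches 1110xxxx → 3-byte sequence.
Byte 1: 0xE5 = 11100101, payload 0101 (4 bits).
Byte 2: 0xB2 = 10110010 (10xxxxxx ✓), payload 110010.
Byte 3: 0x8E = 10001110 (10xxxxxx ✓), payload 001110.
Concatenate: 0101110010001110 = 0x5C8E (16 bits → U+5C8E).

U+5C8E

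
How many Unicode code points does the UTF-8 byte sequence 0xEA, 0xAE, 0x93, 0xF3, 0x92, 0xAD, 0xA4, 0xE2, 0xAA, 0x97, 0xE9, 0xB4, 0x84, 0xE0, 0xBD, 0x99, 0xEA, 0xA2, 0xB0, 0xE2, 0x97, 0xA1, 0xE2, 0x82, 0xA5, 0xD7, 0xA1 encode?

9

Byte at offset 0: 0xEA = 11101010 → 3-byte char (#1). Advance 3.
Byte at offset 3: 0xF3 = 11110011 → 4-byte char (#2). Advance 4.
Byte at offset 7: 0xE2 = 11100010 → 3-byte char (#3). Advance 3.
Byte at offset 10: 0xE9 = 11101001 → 3-byte char (#4). Advance 3.
Byte at offset 13: 0xE0 = 11100000 → 3-byte char (#5). Advance 3.
Byte at offset 16: 0xEA = 11101010 → 3-byte char (#6). Advance 3.
Byte at offset 19: 0xE2 = 11100010 → 3-byte char (#7). Advance 3.
Byte at offset 22: 0xE2 = 11100010 → 3-byte char (#8). Advance 3.
Byte at offset 25: 0xD7 = 11010111 → 2-byte char (#9). Advance 2.
Reached end at offset 27 after 9 code points.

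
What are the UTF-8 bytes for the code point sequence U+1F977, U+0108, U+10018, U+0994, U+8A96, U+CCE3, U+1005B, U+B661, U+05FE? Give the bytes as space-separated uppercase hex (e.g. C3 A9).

F0 9F A5 B7 C4 88 F0 90 80 98 E0 A6 94 E8 AA 96 EC B3 A3 F0 90 81 9B EB 99 A1 D7 BE

U+1F977: 4-byte form → F0 9F A5 B7.
U+0108: 2-byte form → C4 88.
U+10018: 4-byte form → F0 90 80 98.
U+0994: 3-byte form → E0 A6 94.
U+8A96: 3-byte form → E8 AA 96.
U+CCE3: 3-byte form → EC B3 A3.
U+1005B: 4-byte form → F0 90 81 9B.
U+B661: 3-byte form → EB 99 A1.
U+05FE: 2-byte form → D7 BE.
Concatenated (28 bytes): F0 9F A5 B7 C4 88 F0 90 80 98 E0 A6 94 E8 AA 96 EC B3 A3 F0 90 81 9B EB 99 A1 D7 BE.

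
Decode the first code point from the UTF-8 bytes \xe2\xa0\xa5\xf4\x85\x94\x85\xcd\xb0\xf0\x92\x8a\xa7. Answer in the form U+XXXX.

Offset 0: leading byte 0xE2 = 11100010 → 3-byte char #1 = E2 A0 A5.
Leading byte 0xE2 = 11100010 matches 1110xxxx → 3-byte sequence.
Byte 1: 0xE2 = 11100010, payload 0010 (4 bits).
Byte 2: 0xA0 = 10100000 (10xxxxxx ✓), payload 100000.
Byte 3: 0xA5 = 10100101 (10xxxxxx ✓), payload 100101.
Concatenate: 0010100000100101 = 0x2825 (16 bits → U+2825).

U+2825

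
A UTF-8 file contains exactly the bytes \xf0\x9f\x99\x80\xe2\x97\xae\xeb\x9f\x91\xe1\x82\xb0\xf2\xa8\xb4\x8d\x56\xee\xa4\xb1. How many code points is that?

7

Byte at offset 0: 0xF0 = 11110000 → 4-byte char (#1). Advance 4.
Byte at offset 4: 0xE2 = 11100010 → 3-byte char (#2). Advance 3.
Byte at offset 7: 0xEB = 11101011 → 3-byte char (#3). Advance 3.
Byte at offset 10: 0xE1 = 11100001 → 3-byte char (#4). Advance 3.
Byte at offset 13: 0xF2 = 11110010 → 4-byte char (#5). Advance 4.
Byte at offset 17: 0x56 = 01010110 → 1-byte char (#6). Advance 1.
Byte at offset 18: 0xEE = 11101110 → 3-byte char (#7). Advance 3.
Reached end at offset 21 after 7 code points.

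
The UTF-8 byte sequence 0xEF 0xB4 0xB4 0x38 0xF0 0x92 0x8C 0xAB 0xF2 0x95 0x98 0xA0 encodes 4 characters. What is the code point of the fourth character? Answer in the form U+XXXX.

Offset 0: leading byte 0xEF = 11101111 → 3-byte char #1 = EF B4 B4.
Offset 3: leading byte 0x38 = 00111000 → 1-byte char #2 = 38.
Offset 4: leading byte 0xF0 = 11110000 → 4-byte char #3 = F0 92 8C AB.
Offset 8: leading byte 0xF2 = 11110010 → 4-byte char #4 = F2 95 98 A0.
Leading byte 0xF2 = 11110010 matches 11110xxx → 4-byte sequence.
Byte 1: 0xF2 = 11110010, payload 010 (3 bits).
Byte 2: 0x95 = 10010101 (10xxxxxx ✓), payload 010101.
Byte 3: 0x98 = 10011000 (10xxxxxx ✓), payload 011000.
Byte 4: 0xA0 = 10100000 (10xxxxxx ✓), payload 100000.
Concatenate: 010010101011000100000 = 0x95620 (21 bits → U+95620).

U+95620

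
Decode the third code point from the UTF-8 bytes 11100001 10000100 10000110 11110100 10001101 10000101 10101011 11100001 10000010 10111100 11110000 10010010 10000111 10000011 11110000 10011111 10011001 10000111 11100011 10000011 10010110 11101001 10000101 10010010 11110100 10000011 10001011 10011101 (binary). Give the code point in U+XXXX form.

Offset 0: leading byte 0xE1 = 11100001 → 3-byte char #1 = E1 84 86.
Offset 3: leading byte 0xF4 = 11110100 → 4-byte char #2 = F4 8D 85 AB.
Offset 7: leading byte 0xE1 = 11100001 → 3-byte char #3 = E1 82 BC.
Leading byte 0xE1 = 11100001 matches 1110xxxx → 3-byte sequence.
Byte 1: 0xE1 = 11100001, payload 0001 (4 bits).
Byte 2: 0x82 = 10000010 (10xxxxxx ✓), payload 000010.
Byte 3: 0xBC = 10111100 (10xxxxxx ✓), payload 111100.
Concatenate: 0001000010111100 = 0x10BC (16 bits → U+10BC).

U+10BC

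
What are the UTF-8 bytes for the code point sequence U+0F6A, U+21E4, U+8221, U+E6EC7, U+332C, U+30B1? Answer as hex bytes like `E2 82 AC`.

E0 BD AA E2 87 A4 E8 88 A1 F3 A6 BB 87 E3 8C AC E3 82 B1

U+0F6A: 3-byte form → E0 BD AA.
U+21E4: 3-byte form → E2 87 A4.
U+8221: 3-byte form → E8 88 A1.
U+E6EC7: 4-byte form → F3 A6 BB 87.
U+332C: 3-byte form → E3 8C AC.
U+30B1: 3-byte form → E3 82 B1.
Concatenated (19 bytes): E0 BD AA E2 87 A4 E8 88 A1 F3 A6 BB 87 E3 8C AC E3 82 B1.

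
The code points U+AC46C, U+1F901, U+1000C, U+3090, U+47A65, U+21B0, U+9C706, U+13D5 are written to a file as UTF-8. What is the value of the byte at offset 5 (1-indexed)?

1-indexed offset 5 is 0-indexed offset 4.
U+AC46C → 4-byte form F2 AC 91 AC at offsets 0–3.
U+1F901 → 4-byte form F0 9F A4 81 at offsets 4–7.
Offset 4 falls in char 2's range; it's byte 1 of F0 9F A4 81 = 0xF0.

0xF0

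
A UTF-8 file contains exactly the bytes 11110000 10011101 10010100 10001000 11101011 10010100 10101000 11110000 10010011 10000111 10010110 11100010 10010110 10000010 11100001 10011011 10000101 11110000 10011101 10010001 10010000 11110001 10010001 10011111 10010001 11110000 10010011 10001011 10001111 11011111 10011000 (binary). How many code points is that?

Byte at offset 0: 0xF0 = 11110000 → 4-byte char (#1). Advance 4.
Byte at offset 4: 0xEB = 11101011 → 3-byte char (#2). Advance 3.
Byte at offset 7: 0xF0 = 11110000 → 4-byte char (#3). Advance 4.
Byte at offset 11: 0xE2 = 11100010 → 3-byte char (#4). Advance 3.
Byte at offset 14: 0xE1 = 11100001 → 3-byte char (#5). Advance 3.
Byte at offset 17: 0xF0 = 11110000 → 4-byte char (#6). Advance 4.
Byte at offset 21: 0xF1 = 11110001 → 4-byte char (#7). Advance 4.
Byte at offset 25: 0xF0 = 11110000 → 4-byte char (#8). Advance 4.
Byte at offset 29: 0xDF = 11011111 → 2-byte char (#9). Advance 2.
Reached end at offset 31 after 9 code points.

9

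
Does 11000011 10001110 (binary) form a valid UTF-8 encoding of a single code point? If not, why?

valid

Leading byte 0xC3 = 11000011 → 2-byte form.
Continuation bytes 0x8E=10001110 all match 10xxxxxx.
Decoded value 0xCE is ≥ 0x80 (shortest form) and not a surrogate.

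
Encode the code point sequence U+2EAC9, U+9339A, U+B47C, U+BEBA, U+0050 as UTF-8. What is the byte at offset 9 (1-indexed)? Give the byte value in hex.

1-indexed offset 9 is 0-indexed offset 8.
U+2EAC9 → 4-byte form F0 AE AB 89 at offsets 0–3.
U+9339A → 4-byte form F2 93 8E 9A at offsets 4–7.
U+B47C → 3-byte form EB 91 BC at offsets 8–10.
Offset 8 falls in char 3's range; it's byte 1 of EB 91 BC = 0xEB.

0xEB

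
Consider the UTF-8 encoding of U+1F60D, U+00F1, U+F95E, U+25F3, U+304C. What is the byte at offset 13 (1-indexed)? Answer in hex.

1-indexed offset 13 is 0-indexed offset 12.
U+1F60D → 4-byte form F0 9F 98 8D at offsets 0–3.
U+00F1 → 2-byte form C3 B1 at offsets 4–5.
U+F95E → 3-byte form EF A5 9E at offsets 6–8.
U+25F3 → 3-byte form E2 97 B3 at offsets 9–11.
U+304C → 3-byte form E3 81 8C at offsets 12–14.
Offset 12 falls in char 5's range; it's byte 1 of E3 81 8C = 0xE3.

0xE3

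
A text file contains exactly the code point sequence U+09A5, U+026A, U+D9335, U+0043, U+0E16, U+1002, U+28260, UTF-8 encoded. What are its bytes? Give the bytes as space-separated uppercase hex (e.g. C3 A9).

E0 A6 A5 C9 AA F3 99 8C B5 43 E0 B8 96 E1 80 82 F0 A8 89 A0

U+09A5: 3-byte form → E0 A6 A5.
U+026A: 2-byte form → C9 AA.
U+D9335: 4-byte form → F3 99 8C B5.
U+0043: 1-byte form → 43.
U+0E16: 3-byte form → E0 B8 96.
U+1002: 3-byte form → E1 80 82.
U+28260: 4-byte form → F0 A8 89 A0.
Concatenated (20 bytes): E0 A6 A5 C9 AA F3 99 8C B5 43 E0 B8 96 E1 80 82 F0 A8 89 A0.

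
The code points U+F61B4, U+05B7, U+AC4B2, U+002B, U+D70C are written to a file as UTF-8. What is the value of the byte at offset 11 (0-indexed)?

0xED

U+F61B4 → 4-byte form F3 B6 86 B4 at offsets 0–3.
U+05B7 → 2-byte form D6 B7 at offsets 4–5.
U+AC4B2 → 4-byte form F2 AC 92 B2 at offsets 6–9.
U+002B → 1-byte form 2B at offsets 10–10.
U+D70C → 3-byte form ED 9C 8C at offsets 11–13.
Offset 11 falls in char 5's range; it's byte 1 of ED 9C 8C = 0xED.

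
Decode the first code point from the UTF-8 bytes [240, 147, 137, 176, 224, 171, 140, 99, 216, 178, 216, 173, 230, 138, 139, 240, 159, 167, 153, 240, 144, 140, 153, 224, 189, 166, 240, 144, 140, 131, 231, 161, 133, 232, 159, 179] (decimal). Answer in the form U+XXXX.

U+13270

Offset 0: leading byte 0xF0 = 11110000 → 4-byte char #1 = F0 93 89 B0.
Leading byte 0xF0 = 11110000 matches 11110xxx → 4-byte sequence.
Byte 1: 0xF0 = 11110000, payload 000 (3 bits).
Byte 2: 0x93 = 10010011 (10xxxxxx ✓), payload 010011.
Byte 3: 0x89 = 10001001 (10xxxxxx ✓), payload 001001.
Byte 4: 0xB0 = 10110000 (10xxxxxx ✓), payload 110000.
Concatenate: 000010011001001110000 = 0x13270 (21 bits → U+13270).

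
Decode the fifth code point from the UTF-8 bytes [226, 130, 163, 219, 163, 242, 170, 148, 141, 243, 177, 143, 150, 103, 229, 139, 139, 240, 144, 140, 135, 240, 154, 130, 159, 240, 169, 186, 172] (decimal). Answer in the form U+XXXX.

U+0067

Offset 0: leading byte 0xE2 = 11100010 → 3-byte char #1 = E2 82 A3.
Offset 3: leading byte 0xDB = 11011011 → 2-byte char #2 = DB A3.
Offset 5: leading byte 0xF2 = 11110010 → 4-byte char #3 = F2 AA 94 8D.
Offset 9: leading byte 0xF3 = 11110011 → 4-byte char #4 = F3 B1 8F 96.
Offset 13: leading byte 0x67 = 01100111 → 1-byte char #5 = 67.
Leading byte 0x67 = 01100111 matches 0xxxxxxx → 1-byte sequence.
Byte 1: 0x67 = 01100111, payload 1100111 (7 bits).
Concatenate: 1100111 = 0x67 (7 bits → U+0067).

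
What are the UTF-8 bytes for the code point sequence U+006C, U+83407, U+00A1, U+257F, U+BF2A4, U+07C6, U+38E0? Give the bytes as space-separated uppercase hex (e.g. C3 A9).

6C F2 83 90 87 C2 A1 E2 95 BF F2 BF 8A A4 DF 86 E3 A3 A0

U+006C: 1-byte form → 6C.
U+83407: 4-byte form → F2 83 90 87.
U+00A1: 2-byte form → C2 A1.
U+257F: 3-byte form → E2 95 BF.
U+BF2A4: 4-byte form → F2 BF 8A A4.
U+07C6: 2-byte form → DF 86.
U+38E0: 3-byte form → E3 A3 A0.
Concatenated (19 bytes): 6C F2 83 90 87 C2 A1 E2 95 BF F2 BF 8A A4 DF 86 E3 A3 A0.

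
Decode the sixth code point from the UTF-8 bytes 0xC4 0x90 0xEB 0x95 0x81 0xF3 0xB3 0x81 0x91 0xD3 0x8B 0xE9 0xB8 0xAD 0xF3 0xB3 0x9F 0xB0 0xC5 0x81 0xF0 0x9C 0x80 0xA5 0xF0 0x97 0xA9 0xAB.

U+F37F0

Offset 0: leading byte 0xC4 = 11000100 → 2-byte char #1 = C4 90.
Offset 2: leading byte 0xEB = 11101011 → 3-byte char #2 = EB 95 81.
Offset 5: leading byte 0xF3 = 11110011 → 4-byte char #3 = F3 B3 81 91.
Offset 9: leading byte 0xD3 = 11010011 → 2-byte char #4 = D3 8B.
Offset 11: leading byte 0xE9 = 11101001 → 3-byte char #5 = E9 B8 AD.
Offset 14: leading byte 0xF3 = 11110011 → 4-byte char #6 = F3 B3 9F B0.
Leading byte 0xF3 = 11110011 matches 11110xxx → 4-byte sequence.
Byte 1: 0xF3 = 11110011, payload 011 (3 bits).
Byte 2: 0xB3 = 10110011 (10xxxxxx ✓), payload 110011.
Byte 3: 0x9F = 10011111 (10xxxxxx ✓), payload 011111.
Byte 4: 0xB0 = 10110000 (10xxxxxx ✓), payload 110000.
Concatenate: 011110011011111110000 = 0xF37F0 (21 bits → U+F37F0).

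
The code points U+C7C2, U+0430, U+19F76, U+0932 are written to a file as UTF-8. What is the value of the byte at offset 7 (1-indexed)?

0x99

1-indexed offset 7 is 0-indexed offset 6.
U+C7C2 → 3-byte form EC 9F 82 at offsets 0–2.
U+0430 → 2-byte form D0 B0 at offsets 3–4.
U+19F76 → 4-byte form F0 99 BD B6 at offsets 5–8.
Offset 6 falls in char 3's range; it's byte 2 of F0 99 BD B6 = 0x99.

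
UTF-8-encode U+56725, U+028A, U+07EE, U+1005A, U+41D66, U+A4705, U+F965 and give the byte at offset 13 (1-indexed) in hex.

1-indexed offset 13 is 0-indexed offset 12.
U+56725 → 4-byte form F1 96 9C A5 at offsets 0–3.
U+028A → 2-byte form CA 8A at offsets 4–5.
U+07EE → 2-byte form DF AE at offsets 6–7.
U+1005A → 4-byte form F0 90 81 9A at offsets 8–11.
U+41D66 → 4-byte form F1 81 B5 A6 at offsets 12–15.
Offset 12 falls in char 5's range; it's byte 1 of F1 81 B5 A6 = 0xF1.

0xF1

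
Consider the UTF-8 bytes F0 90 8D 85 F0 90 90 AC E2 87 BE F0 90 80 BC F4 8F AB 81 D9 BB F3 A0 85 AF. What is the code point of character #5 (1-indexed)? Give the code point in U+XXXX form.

Offset 0: leading byte 0xF0 = 11110000 → 4-byte char #1 = F0 90 8D 85.
Offset 4: leading byte 0xF0 = 11110000 → 4-byte char #2 = F0 90 90 AC.
Offset 8: leading byte 0xE2 = 11100010 → 3-byte char #3 = E2 87 BE.
Offset 11: leading byte 0xF0 = 11110000 → 4-byte char #4 = F0 90 80 BC.
Offset 15: leading byte 0xF4 = 11110100 → 4-byte char #5 = F4 8F AB 81.
Leading byte 0xF4 = 11110100 matches 11110xxx → 4-byte sequence.
Byte 1: 0xF4 = 11110100, payload 100 (3 bits).
Byte 2: 0x8F = 10001111 (10xxxxxx ✓), payload 001111.
Byte 3: 0xAB = 10101011 (10xxxxxx ✓), payload 101011.
Byte 4: 0x81 = 10000001 (10xxxxxx ✓), payload 000001.
Concatenate: 100001111101011000001 = 0x10FAC1 (21 bits → U+10FAC1).

U+10FAC1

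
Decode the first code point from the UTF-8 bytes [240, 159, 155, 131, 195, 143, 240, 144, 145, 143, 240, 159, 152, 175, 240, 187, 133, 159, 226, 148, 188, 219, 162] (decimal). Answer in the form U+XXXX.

Offset 0: leading byte 0xF0 = 11110000 → 4-byte char #1 = F0 9F 9B 83.
Leading byte 0xF0 = 11110000 matches 11110xxx → 4-byte sequence.
Byte 1: 0xF0 = 11110000, payload 000 (3 bits).
Byte 2: 0x9F = 10011111 (10xxxxxx ✓), payload 011111.
Byte 3: 0x9B = 10011011 (10xxxxxx ✓), payload 011011.
Byte 4: 0x83 = 10000011 (10xxxxxx ✓), payload 000011.
Concatenate: 000011111011011000011 = 0x1F6C3 (21 bits → U+1F6C3).

U+1F6C3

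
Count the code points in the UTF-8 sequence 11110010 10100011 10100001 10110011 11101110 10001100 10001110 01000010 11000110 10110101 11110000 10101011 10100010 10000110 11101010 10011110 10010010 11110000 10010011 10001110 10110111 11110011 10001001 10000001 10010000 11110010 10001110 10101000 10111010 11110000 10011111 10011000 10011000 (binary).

10

Byte at offset 0: 0xF2 = 11110010 → 4-byte char (#1). Advance 4.
Byte at offset 4: 0xEE = 11101110 → 3-byte char (#2). Advance 3.
Byte at offset 7: 0x42 = 01000010 → 1-byte char (#3). Advance 1.
Byte at offset 8: 0xC6 = 11000110 → 2-byte char (#4). Advance 2.
Byte at offset 10: 0xF0 = 11110000 → 4-byte char (#5). Advance 4.
Byte at offset 14: 0xEA = 11101010 → 3-byte char (#6). Advance 3.
Byte at offset 17: 0xF0 = 11110000 → 4-byte char (#7). Advance 4.
Byte at offset 21: 0xF3 = 11110011 → 4-byte char (#8). Advance 4.
Byte at offset 25: 0xF2 = 11110010 → 4-byte char (#9). Advance 4.
Byte at offset 29: 0xF0 = 11110000 → 4-byte char (#10). Advance 4.
Reached end at offset 33 after 10 code points.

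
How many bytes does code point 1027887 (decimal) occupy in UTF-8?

4

U+FAF2F = 0xFAF2F. UTF-8 uses 1 byte below 0x80, 2 below 0x800, 3 below 0x10000, 4 up to 0x10FFFF. 0xFAF2F is in U+10000–U+10FFFF → 4 bytes.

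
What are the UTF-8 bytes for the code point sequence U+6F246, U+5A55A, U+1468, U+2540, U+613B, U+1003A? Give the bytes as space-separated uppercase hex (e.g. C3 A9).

U+6F246: 4-byte form → F1 AF 89 86.
U+5A55A: 4-byte form → F1 9A 95 9A.
U+1468: 3-byte form → E1 91 A8.
U+2540: 3-byte form → E2 95 80.
U+613B: 3-byte form → E6 84 BB.
U+1003A: 4-byte form → F0 90 80 BA.
Concatenated (21 bytes): F1 AF 89 86 F1 9A 95 9A E1 91 A8 E2 95 80 E6 84 BB F0 90 80 BA.

F1 AF 89 86 F1 9A 95 9A E1 91 A8 E2 95 80 E6 84 BB F0 90 80 BA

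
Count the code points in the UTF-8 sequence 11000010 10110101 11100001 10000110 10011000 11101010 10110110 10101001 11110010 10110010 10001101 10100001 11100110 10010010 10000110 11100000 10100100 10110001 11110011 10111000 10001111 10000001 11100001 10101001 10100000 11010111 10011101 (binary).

9

Byte at offset 0: 0xC2 = 11000010 → 2-byte char (#1). Advance 2.
Byte at offset 2: 0xE1 = 11100001 → 3-byte char (#2). Advance 3.
Byte at offset 5: 0xEA = 11101010 → 3-byte char (#3). Advance 3.
Byte at offset 8: 0xF2 = 11110010 → 4-byte char (#4). Advance 4.
Byte at offset 12: 0xE6 = 11100110 → 3-byte char (#5). Advance 3.
Byte at offset 15: 0xE0 = 11100000 → 3-byte char (#6). Advance 3.
Byte at offset 18: 0xF3 = 11110011 → 4-byte char (#7). Advance 4.
Byte at offset 22: 0xE1 = 11100001 → 3-byte char (#8). Advance 3.
Byte at offset 25: 0xD7 = 11010111 → 2-byte char (#9). Advance 2.
Reached end at offset 27 after 9 code points.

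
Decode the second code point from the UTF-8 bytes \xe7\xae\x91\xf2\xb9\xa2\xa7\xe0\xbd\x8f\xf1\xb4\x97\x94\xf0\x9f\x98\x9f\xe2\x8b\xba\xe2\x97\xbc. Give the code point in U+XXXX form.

Offset 0: leading byte 0xE7 = 11100111 → 3-byte char #1 = E7 AE 91.
Offset 3: leading byte 0xF2 = 11110010 → 4-byte char #2 = F2 B9 A2 A7.
Leading byte 0xF2 = 11110010 matches 11110xxx → 4-byte sequence.
Byte 1: 0xF2 = 11110010, payload 010 (3 bits).
Byte 2: 0xB9 = 10111001 (10xxxxxx ✓), payload 111001.
Byte 3: 0xA2 = 10100010 (10xxxxxx ✓), payload 100010.
Byte 4: 0xA7 = 10100111 (10xxxxxx ✓), payload 100111.
Concatenate: 010111001100010100111 = 0xB98A7 (21 bits → U+B98A7).

U+B98A7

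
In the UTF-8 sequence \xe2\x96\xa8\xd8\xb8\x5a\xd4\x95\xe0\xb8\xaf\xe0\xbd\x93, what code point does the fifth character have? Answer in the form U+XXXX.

U+0E2F

Offset 0: leading byte 0xE2 = 11100010 → 3-byte char #1 = E2 96 A8.
Offset 3: leading byte 0xD8 = 11011000 → 2-byte char #2 = D8 B8.
Offset 5: leading byte 0x5A = 01011010 → 1-byte char #3 = 5A.
Offset 6: leading byte 0xD4 = 11010100 → 2-byte char #4 = D4 95.
Offset 8: leading byte 0xE0 = 11100000 → 3-byte char #5 = E0 B8 AF.
Leading byte 0xE0 = 11100000 matches 1110xxxx → 3-byte sequence.
Byte 1: 0xE0 = 11100000, payload 0000 (4 bits).
Byte 2: 0xB8 = 10111000 (10xxxxxx ✓), payload 111000.
Byte 3: 0xAF = 10101111 (10xxxxxx ✓), payload 101111.
Concatenate: 0000111000101111 = 0xE2F (16 bits → U+0E2F).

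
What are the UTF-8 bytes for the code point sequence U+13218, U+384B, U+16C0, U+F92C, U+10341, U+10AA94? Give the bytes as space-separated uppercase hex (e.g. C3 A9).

F0 93 88 98 E3 A1 8B E1 9B 80 EF A4 AC F0 90 8D 81 F4 8A AA 94

U+13218: 4-byte form → F0 93 88 98.
U+384B: 3-byte form → E3 A1 8B.
U+16C0: 3-byte form → E1 9B 80.
U+F92C: 3-byte form → EF A4 AC.
U+10341: 4-byte form → F0 90 8D 81.
U+10AA94: 4-byte form → F4 8A AA 94.
Concatenated (21 bytes): F0 93 88 98 E3 A1 8B E1 9B 80 EF A4 AC F0 90 8D 81 F4 8A AA 94.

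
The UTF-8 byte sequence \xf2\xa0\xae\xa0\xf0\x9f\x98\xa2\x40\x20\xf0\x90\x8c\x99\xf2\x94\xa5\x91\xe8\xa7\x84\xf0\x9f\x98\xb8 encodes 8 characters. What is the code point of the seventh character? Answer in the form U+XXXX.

U+89C4

Offset 0: leading byte 0xF2 = 11110010 → 4-byte char #1 = F2 A0 AE A0.
Offset 4: leading byte 0xF0 = 11110000 → 4-byte char #2 = F0 9F 98 A2.
Offset 8: leading byte 0x40 = 01000000 → 1-byte char #3 = 40.
Offset 9: leading byte 0x20 = 00100000 → 1-byte char #4 = 20.
Offset 10: leading byte 0xF0 = 11110000 → 4-byte char #5 = F0 90 8C 99.
Offset 14: leading byte 0xF2 = 11110010 → 4-byte char #6 = F2 94 A5 91.
Offset 18: leading byte 0xE8 = 11101000 → 3-byte char #7 = E8 A7 84.
Leading byte 0xE8 = 11101000 matches 1110xxxx → 3-byte sequence.
Byte 1: 0xE8 = 11101000, payload 1000 (4 bits).
Byte 2: 0xA7 = 10100111 (10xxxxxx ✓), payload 100111.
Byte 3: 0x84 = 10000100 (10xxxxxx ✓), payload 000100.
Concatenate: 1000100111000100 = 0x89C4 (16 bits → U+89C4).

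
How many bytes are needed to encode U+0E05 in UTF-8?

U+0E05 = 0xE05. UTF-8 uses 1 byte below 0x80, 2 below 0x800, 3 below 0x10000, 4 up to 0x10FFFF. 0xE05 is in U+0800–U+FFFF → 3 bytes.

3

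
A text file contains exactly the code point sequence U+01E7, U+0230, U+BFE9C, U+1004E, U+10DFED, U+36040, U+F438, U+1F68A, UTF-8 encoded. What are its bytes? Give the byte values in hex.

U+01E7: 2-byte form → C7 A7.
U+0230: 2-byte form → C8 B0.
U+BFE9C: 4-byte form → F2 BF BA 9C.
U+1004E: 4-byte form → F0 90 81 8E.
U+10DFED: 4-byte form → F4 8D BF AD.
U+36040: 4-byte form → F0 B6 81 80.
U+F438: 3-byte form → EF 90 B8.
U+1F68A: 4-byte form → F0 9F 9A 8A.
Concatenated (27 bytes): C7 A7 C8 B0 F2 BF BA 9C F0 90 81 8E F4 8D BF AD F0 B6 81 80 EF 90 B8 F0 9F 9A 8A.

C7 A7 C8 B0 F2 BF BA 9C F0 90 81 8E F4 8D BF AD F0 B6 81 80 EF 90 B8 F0 9F 9A 8A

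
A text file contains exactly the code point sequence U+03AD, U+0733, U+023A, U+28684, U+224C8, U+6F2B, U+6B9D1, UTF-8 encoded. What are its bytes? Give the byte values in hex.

CE AD DC B3 C8 BA F0 A8 9A 84 F0 A2 93 88 E6 BC AB F1 AB A7 91

U+03AD: 2-byte form → CE AD.
U+0733: 2-byte form → DC B3.
U+023A: 2-byte form → C8 BA.
U+28684: 4-byte form → F0 A8 9A 84.
U+224C8: 4-byte form → F0 A2 93 88.
U+6F2B: 3-byte form → E6 BC AB.
U+6B9D1: 4-byte form → F1 AB A7 91.
Concatenated (21 bytes): CE AD DC B3 C8 BA F0 A8 9A 84 F0 A2 93 88 E6 BC AB F1 AB A7 91.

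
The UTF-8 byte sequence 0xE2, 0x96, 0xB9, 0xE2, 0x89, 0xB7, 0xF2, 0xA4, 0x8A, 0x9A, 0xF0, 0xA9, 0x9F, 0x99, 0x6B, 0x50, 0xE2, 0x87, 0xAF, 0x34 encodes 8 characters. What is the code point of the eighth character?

Offset 0: leading byte 0xE2 = 11100010 → 3-byte char #1 = E2 96 B9.
Offset 3: leading byte 0xE2 = 11100010 → 3-byte char #2 = E2 89 B7.
Offset 6: leading byte 0xF2 = 11110010 → 4-byte char #3 = F2 A4 8A 9A.
Offset 10: leading byte 0xF0 = 11110000 → 4-byte char #4 = F0 A9 9F 99.
Offset 14: leading byte 0x6B = 01101011 → 1-byte char #5 = 6B.
Offset 15: leading byte 0x50 = 01010000 → 1-byte char #6 = 50.
Offset 16: leading byte 0xE2 = 11100010 → 3-byte char #7 = E2 87 AF.
Offset 19: leading byte 0x34 = 00110100 → 1-byte char #8 = 34.
Leading byte 0x34 = 00110100 matches 0xxxxxxx → 1-byte sequence.
Byte 1: 0x34 = 00110100, payload 0110100 (7 bits).
Concatenate: 0110100 = 0x34 (7 bits → U+0034).

U+0034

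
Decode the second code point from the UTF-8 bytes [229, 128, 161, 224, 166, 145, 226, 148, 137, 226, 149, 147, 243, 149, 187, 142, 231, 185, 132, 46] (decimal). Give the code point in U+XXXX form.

U+0991

Offset 0: leading byte 0xE5 = 11100101 → 3-byte char #1 = E5 80 A1.
Offset 3: leading byte 0xE0 = 11100000 → 3-byte char #2 = E0 A6 91.
Leading byte 0xE0 = 11100000 matches 1110xxxx → 3-byte sequence.
Byte 1: 0xE0 = 11100000, payload 0000 (4 bits).
Byte 2: 0xA6 = 10100110 (10xxxxxx ✓), payload 100110.
Byte 3: 0x91 = 10010001 (10xxxxxx ✓), payload 010001.
Concatenate: 0000100110010001 = 0x991 (16 bits → U+0991).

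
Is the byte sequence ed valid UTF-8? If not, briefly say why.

Leading byte 0xED = 11101101 → 3-byte form, but only 1 byte is present.

invalid (sequence truncated)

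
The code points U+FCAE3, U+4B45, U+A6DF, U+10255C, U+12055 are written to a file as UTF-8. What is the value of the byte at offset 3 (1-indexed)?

0xAB

1-indexed offset 3 is 0-indexed offset 2.
U+FCAE3 → 4-byte form F3 BC AB A3 at offsets 0–3.
Offset 2 falls in char 1's range; it's byte 3 of F3 BC AB A3 = 0xAB.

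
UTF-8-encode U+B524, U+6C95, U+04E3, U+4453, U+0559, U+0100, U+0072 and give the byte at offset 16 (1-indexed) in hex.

0x72

1-indexed offset 16 is 0-indexed offset 15.
U+B524 → 3-byte form EB 94 A4 at offsets 0–2.
U+6C95 → 3-byte form E6 B2 95 at offsets 3–5.
U+04E3 → 2-byte form D3 A3 at offsets 6–7.
U+4453 → 3-byte form E4 91 93 at offsets 8–10.
U+0559 → 2-byte form D5 99 at offsets 11–12.
U+0100 → 2-byte form C4 80 at offsets 13–14.
U+0072 → 1-byte form 72 at offsets 15–15.
Offset 15 falls in char 7's range; it's byte 1 of 72 = 0x72.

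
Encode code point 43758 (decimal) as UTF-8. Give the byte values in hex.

EA AB AE

U+AAEE = 0xAAEE = 43758 decimal. In range U+0800–U+FFFF → 3-byte form: 1110xxxx 10xxxxxx 10xxxxxx.
Binary (16 bits): 1010101011101110.
Split 4+6+6: 1010 | 101011 | 101110.
Byte 1: 11101010 = 0xEA.
Byte 2: 10101011 = 0xAB.
Byte 3: 10101110 = 0xAE.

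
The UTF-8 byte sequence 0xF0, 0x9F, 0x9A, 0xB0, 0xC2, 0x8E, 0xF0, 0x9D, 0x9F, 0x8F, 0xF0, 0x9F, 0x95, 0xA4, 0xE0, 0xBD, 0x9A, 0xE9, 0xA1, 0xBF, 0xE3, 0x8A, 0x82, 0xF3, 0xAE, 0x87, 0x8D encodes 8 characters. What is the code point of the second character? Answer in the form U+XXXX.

Offset 0: leading byte 0xF0 = 11110000 → 4-byte char #1 = F0 9F 9A B0.
Offset 4: leading byte 0xC2 = 11000010 → 2-byte char #2 = C2 8E.
Leading byte 0xC2 = 11000010 matches 110xxxxx → 2-byte sequence.
Byte 1: 0xC2 = 11000010, payload 00010 (5 bits).
Byte 2: 0x8E = 10001110 (10xxxxxx ✓), payload 001110.
Concatenate: 00010001110 = 0x8E (11 bits → U+008E).

U+008E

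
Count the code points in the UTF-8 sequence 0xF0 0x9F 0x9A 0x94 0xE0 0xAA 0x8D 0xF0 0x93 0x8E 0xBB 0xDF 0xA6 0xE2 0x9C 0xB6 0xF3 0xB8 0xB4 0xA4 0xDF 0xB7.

Byte at offset 0: 0xF0 = 11110000 → 4-byte char (#1). Advance 4.
Byte at offset 4: 0xE0 = 11100000 → 3-byte char (#2). Advance 3.
Byte at offset 7: 0xF0 = 11110000 → 4-byte char (#3). Advance 4.
Byte at offset 11: 0xDF = 11011111 → 2-byte char (#4). Advance 2.
Byte at offset 13: 0xE2 = 11100010 → 3-byte char (#5). Advance 3.
Byte at offset 16: 0xF3 = 11110011 → 4-byte char (#6). Advance 4.
Byte at offset 20: 0xDF = 11011111 → 2-byte char (#7). Advance 2.
Reached end at offset 22 after 7 code points.

7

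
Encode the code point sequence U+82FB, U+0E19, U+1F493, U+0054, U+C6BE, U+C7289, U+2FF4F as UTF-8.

E8 8B BB E0 B8 99 F0 9F 92 93 54 EC 9A BE F3 87 8A 89 F0 AF BD 8F

U+82FB: 3-byte form → E8 8B BB.
U+0E19: 3-byte form → E0 B8 99.
U+1F493: 4-byte form → F0 9F 92 93.
U+0054: 1-byte form → 54.
U+C6BE: 3-byte form → EC 9A BE.
U+C7289: 4-byte form → F3 87 8A 89.
U+2FF4F: 4-byte form → F0 AF BD 8F.
Concatenated (22 bytes): E8 8B BB E0 B8 99 F0 9F 92 93 54 EC 9A BE F3 87 8A 89 F0 AF BD 8F.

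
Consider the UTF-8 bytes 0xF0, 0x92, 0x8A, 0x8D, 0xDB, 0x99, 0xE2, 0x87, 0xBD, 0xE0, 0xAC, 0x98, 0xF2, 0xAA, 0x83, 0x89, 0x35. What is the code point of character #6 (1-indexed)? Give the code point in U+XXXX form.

Offset 0: leading byte 0xF0 = 11110000 → 4-byte char #1 = F0 92 8A 8D.
Offset 4: leading byte 0xDB = 11011011 → 2-byte char #2 = DB 99.
Offset 6: leading byte 0xE2 = 11100010 → 3-byte char #3 = E2 87 BD.
Offset 9: leading byte 0xE0 = 11100000 → 3-byte char #4 = E0 AC 98.
Offset 12: leading byte 0xF2 = 11110010 → 4-byte char #5 = F2 AA 83 89.
Offset 16: leading byte 0x35 = 00110101 → 1-byte char #6 = 35.
Leading byte 0x35 = 00110101 matches 0xxxxxxx → 1-byte sequence.
Byte 1: 0x35 = 00110101, payload 0110101 (7 bits).
Concatenate: 0110101 = 0x35 (7 bits → U+0035).

U+0035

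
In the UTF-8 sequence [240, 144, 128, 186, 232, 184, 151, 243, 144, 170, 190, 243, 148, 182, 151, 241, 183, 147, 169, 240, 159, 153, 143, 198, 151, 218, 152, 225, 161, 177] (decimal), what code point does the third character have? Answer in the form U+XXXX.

Offset 0: leading byte 0xF0 = 11110000 → 4-byte char #1 = F0 90 80 BA.
Offset 4: leading byte 0xE8 = 11101000 → 3-byte char #2 = E8 B8 97.
Offset 7: leading byte 0xF3 = 11110011 → 4-byte char #3 = F3 90 AA BE.
Leading byte 0xF3 = 11110011 matches 11110xxx → 4-byte sequence.
Byte 1: 0xF3 = 11110011, payload 011 (3 bits).
Byte 2: 0x90 = 10010000 (10xxxxxx ✓), payload 010000.
Byte 3: 0xAA = 10101010 (10xxxxxx ✓), payload 101010.
Byte 4: 0xBE = 10111110 (10xxxxxx ✓), payload 111110.
Concatenate: 011010000101010111110 = 0xD0ABE (21 bits → U+D0ABE).

U+D0ABE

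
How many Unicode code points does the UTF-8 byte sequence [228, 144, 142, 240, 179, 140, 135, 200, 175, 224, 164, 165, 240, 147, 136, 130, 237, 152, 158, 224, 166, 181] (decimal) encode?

Byte at offset 0: 0xE4 = 11100100 → 3-byte char (#1). Advance 3.
Byte at offset 3: 0xF0 = 11110000 → 4-byte char (#2). Advance 4.
Byte at offset 7: 0xC8 = 11001000 → 2-byte char (#3). Advance 2.
Byte at offset 9: 0xE0 = 11100000 → 3-byte char (#4). Advance 3.
Byte at offset 12: 0xF0 = 11110000 → 4-byte char (#5). Advance 4.
Byte at offset 16: 0xED = 11101101 → 3-byte char (#6). Advance 3.
Byte at offset 19: 0xE0 = 11100000 → 3-byte char (#7). Advance 3.
Reached end at offset 22 after 7 code points.

7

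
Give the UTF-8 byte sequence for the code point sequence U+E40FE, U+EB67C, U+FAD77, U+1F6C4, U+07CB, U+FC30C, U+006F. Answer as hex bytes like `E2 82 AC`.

F3 A4 83 BE F3 AB 99 BC F3 BA B5 B7 F0 9F 9B 84 DF 8B F3 BC 8C 8C 6F

U+E40FE: 4-byte form → F3 A4 83 BE.
U+EB67C: 4-byte form → F3 AB 99 BC.
U+FAD77: 4-byte form → F3 BA B5 B7.
U+1F6C4: 4-byte form → F0 9F 9B 84.
U+07CB: 2-byte form → DF 8B.
U+FC30C: 4-byte form → F3 BC 8C 8C.
U+006F: 1-byte form → 6F.
Concatenated (23 bytes): F3 A4 83 BE F3 AB 99 BC F3 BA B5 B7 F0 9F 9B 84 DF 8B F3 BC 8C 8C 6F.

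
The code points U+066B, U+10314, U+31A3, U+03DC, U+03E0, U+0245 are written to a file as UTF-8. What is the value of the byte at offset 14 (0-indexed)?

0x85

U+066B → 2-byte form D9 AB at offsets 0–1.
U+10314 → 4-byte form F0 90 8C 94 at offsets 2–5.
U+31A3 → 3-byte form E3 86 A3 at offsets 6–8.
U+03DC → 2-byte form CF 9C at offsets 9–10.
U+03E0 → 2-byte form CF A0 at offsets 11–12.
U+0245 → 2-byte form C9 85 at offsets 13–14.
Offset 14 falls in char 6's range; it's byte 2 of C9 85 = 0x85.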